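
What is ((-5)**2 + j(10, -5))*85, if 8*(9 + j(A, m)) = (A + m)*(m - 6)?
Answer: 6205/8 ≈ 775.63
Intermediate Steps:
j(A, m) = -9 + (-6 + m)*(A + m)/8 (j(A, m) = -9 + ((A + m)*(m - 6))/8 = -9 + ((A + m)*(-6 + m))/8 = -9 + ((-6 + m)*(A + m))/8 = -9 + (-6 + m)*(A + m)/8)
((-5)**2 + j(10, -5))*85 = ((-5)**2 + (-9 - 3/4*10 - 3/4*(-5) + (1/8)*(-5)**2 + (1/8)*10*(-5)))*85 = (25 + (-9 - 15/2 + 15/4 + (1/8)*25 - 25/4))*85 = (25 + (-9 - 15/2 + 15/4 + 25/8 - 25/4))*85 = (25 - 127/8)*85 = (73/8)*85 = 6205/8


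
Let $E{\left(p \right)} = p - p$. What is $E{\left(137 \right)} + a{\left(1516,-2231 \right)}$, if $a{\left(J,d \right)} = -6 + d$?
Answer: $-2237$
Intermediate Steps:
$E{\left(p \right)} = 0$
$E{\left(137 \right)} + a{\left(1516,-2231 \right)} = 0 - 2237 = -2237$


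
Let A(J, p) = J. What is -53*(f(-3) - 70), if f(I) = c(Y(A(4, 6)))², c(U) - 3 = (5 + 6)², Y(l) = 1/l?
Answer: -811218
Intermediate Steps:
c(U) = 124 (c(U) = 3 + (5 + 6)² = 3 + 11² = 3 + 121 = 124)
f(I) = 15376 (f(I) = 124² = 15376)
-53*(f(-3) - 70) = -53*(15376 - 70) = -53*15306 = -811218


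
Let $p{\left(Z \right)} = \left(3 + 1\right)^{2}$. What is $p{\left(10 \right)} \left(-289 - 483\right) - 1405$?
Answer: $-13757$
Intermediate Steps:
$p{\left(Z \right)} = 16$ ($p{\left(Z \right)} = 4^{2} = 16$)
$p{\left(10 \right)} \left(-289 - 483\right) - 1405 = 16 \left(-289 - 483\right) - 1405 = 16 \left(-772\right) - 1405 = -12352 - 1405 = -13757$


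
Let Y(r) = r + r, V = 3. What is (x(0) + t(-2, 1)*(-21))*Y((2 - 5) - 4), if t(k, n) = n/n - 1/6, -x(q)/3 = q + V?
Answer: 371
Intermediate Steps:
Y(r) = 2*r
x(q) = -9 - 3*q (x(q) = -3*(q + 3) = -3*(3 + q) = -9 - 3*q)
t(k, n) = ⅚ (t(k, n) = 1 - 1*⅙ = 1 - ⅙ = ⅚)
(x(0) + t(-2, 1)*(-21))*Y((2 - 5) - 4) = ((-9 - 3*0) + (⅚)*(-21))*(2*((2 - 5) - 4)) = ((-9 + 0) - 35/2)*(2*(-3 - 4)) = (-9 - 35/2)*(2*(-7)) = -53/2*(-14) = 371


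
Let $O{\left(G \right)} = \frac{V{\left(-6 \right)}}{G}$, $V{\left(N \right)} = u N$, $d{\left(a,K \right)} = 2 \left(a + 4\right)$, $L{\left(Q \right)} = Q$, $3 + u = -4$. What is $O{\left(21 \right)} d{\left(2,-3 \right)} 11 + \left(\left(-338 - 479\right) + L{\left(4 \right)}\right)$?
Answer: $-549$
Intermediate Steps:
$u = -7$ ($u = -3 - 4 = -7$)
$d{\left(a,K \right)} = 8 + 2 a$ ($d{\left(a,K \right)} = 2 \left(4 + a\right) = 8 + 2 a$)
$V{\left(N \right)} = - 7 N$
$O{\left(G \right)} = \frac{42}{G}$ ($O{\left(G \right)} = \frac{\left(-7\right) \left(-6\right)}{G} = \frac{42}{G}$)
$O{\left(21 \right)} d{\left(2,-3 \right)} 11 + \left(\left(-338 - 479\right) + L{\left(4 \right)}\right) = \frac{42}{21} \left(8 + 2 \cdot 2\right) 11 + \left(\left(-338 - 479\right) + 4\right) = 42 \cdot \frac{1}{21} \left(8 + 4\right) 11 + \left(-817 + 4\right) = 2 \cdot 12 \cdot 11 - 813 = 2 \cdot 132 - 813 = 264 - 813 = -549$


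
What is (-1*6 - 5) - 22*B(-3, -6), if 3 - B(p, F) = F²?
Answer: 715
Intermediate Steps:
B(p, F) = 3 - F²
(-1*6 - 5) - 22*B(-3, -6) = (-1*6 - 5) - 22*(3 - 1*(-6)²) = (-6 - 5) - 22*(3 - 1*36) = -11 - 22*(3 - 36) = -11 - 22*(-33) = -11 + 726 = 715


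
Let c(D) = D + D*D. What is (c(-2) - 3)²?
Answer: 1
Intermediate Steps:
c(D) = D + D²
(c(-2) - 3)² = (-2*(1 - 2) - 3)² = (-2*(-1) - 3)² = (2 - 3)² = (-1)² = 1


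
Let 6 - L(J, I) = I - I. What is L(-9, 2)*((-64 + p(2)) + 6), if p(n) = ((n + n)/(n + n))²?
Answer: -342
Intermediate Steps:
L(J, I) = 6 (L(J, I) = 6 - (I - I) = 6 - 1*0 = 6 + 0 = 6)
p(n) = 1 (p(n) = ((2*n)/((2*n)))² = ((2*n)*(1/(2*n)))² = 1² = 1)
L(-9, 2)*((-64 + p(2)) + 6) = 6*((-64 + 1) + 6) = 6*(-63 + 6) = 6*(-57) = -342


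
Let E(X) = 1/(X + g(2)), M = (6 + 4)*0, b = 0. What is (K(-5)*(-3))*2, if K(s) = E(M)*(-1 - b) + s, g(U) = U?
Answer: 33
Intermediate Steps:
M = 0 (M = 10*0 = 0)
E(X) = 1/(2 + X) (E(X) = 1/(X + 2) = 1/(2 + X))
K(s) = -½ + s (K(s) = (-1 - 1*0)/(2 + 0) + s = (-1 + 0)/2 + s = (½)*(-1) + s = -½ + s)
(K(-5)*(-3))*2 = ((-½ - 5)*(-3))*2 = -11/2*(-3)*2 = (33/2)*2 = 33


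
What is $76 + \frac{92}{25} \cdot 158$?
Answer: $\frac{16436}{25} \approx 657.44$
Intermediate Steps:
$76 + \frac{92}{25} \cdot 158 = 76 + \frac{14536}{25} = \frac{16436}{25}$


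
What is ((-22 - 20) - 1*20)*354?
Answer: -21948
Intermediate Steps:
((-22 - 20) - 1*20)*354 = (-42 - 20)*354 = -62*354 = -21948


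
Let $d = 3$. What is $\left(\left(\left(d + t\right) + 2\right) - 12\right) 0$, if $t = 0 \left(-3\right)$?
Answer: $0$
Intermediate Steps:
$t = 0$
$\left(\left(\left(d + t\right) + 2\right) - 12\right) 0 = \left(\left(\left(3 + 0\right) + 2\right) - 12\right) 0 = \left(\left(3 + 2\right) - 12\right) 0 = \left(5 - 12\right) 0 = \left(-7\right) 0 = 0$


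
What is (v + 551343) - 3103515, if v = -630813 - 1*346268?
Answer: -3529253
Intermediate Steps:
v = -977081 (v = -630813 - 346268 = -977081)
(v + 551343) - 3103515 = (-977081 + 551343) - 3103515 = -425738 - 3103515 = -3529253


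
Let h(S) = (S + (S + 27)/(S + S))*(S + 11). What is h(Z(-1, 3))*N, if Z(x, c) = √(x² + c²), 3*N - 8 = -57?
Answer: -1421/3 - 25823*√10/60 ≈ -1834.7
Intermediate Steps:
N = -49/3 (N = 8/3 + (⅓)*(-57) = 8/3 - 19 = -49/3 ≈ -16.333)
Z(x, c) = √(c² + x²)
h(S) = (11 + S)*(S + (27 + S)/(2*S)) (h(S) = (S + (27 + S)/((2*S)))*(11 + S) = (S + (27 + S)*(1/(2*S)))*(11 + S) = (S + (27 + S)/(2*S))*(11 + S) = (11 + S)*(S + (27 + S)/(2*S)))
h(Z(-1, 3))*N = (19 + (√(3² + (-1)²))² + 23*√(3² + (-1)²)/2 + 297/(2*(√(3² + (-1)²))))*(-49/3) = (19 + (√(9 + 1))² + 23*√(9 + 1)/2 + 297/(2*(√(9 + 1))))*(-49/3) = (19 + (√10)² + 23*√10/2 + 297/(2*(√10)))*(-49/3) = (19 + 10 + 23*√10/2 + 297*(√10/10)/2)*(-49/3) = (19 + 10 + 23*√10/2 + 297*√10/20)*(-49/3) = (29 + 527*√10/20)*(-49/3) = -1421/3 - 25823*√10/60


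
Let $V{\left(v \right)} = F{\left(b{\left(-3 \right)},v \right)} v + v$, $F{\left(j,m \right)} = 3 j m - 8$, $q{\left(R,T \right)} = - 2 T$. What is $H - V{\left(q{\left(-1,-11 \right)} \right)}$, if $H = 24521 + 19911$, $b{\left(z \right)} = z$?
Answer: $48942$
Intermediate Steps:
$H = 44432$
$F{\left(j,m \right)} = -8 + 3 j m$ ($F{\left(j,m \right)} = 3 j m - 8 = -8 + 3 j m$)
$V{\left(v \right)} = v + v \left(-8 - 9 v\right)$ ($V{\left(v \right)} = \left(-8 + 3 \left(-3\right) v\right) v + v = \left(-8 - 9 v\right) v + v = v \left(-8 - 9 v\right) + v = v + v \left(-8 - 9 v\right)$)
$H - V{\left(q{\left(-1,-11 \right)} \right)} = 44432 - - \left(-2\right) \left(-11\right) \left(7 + 9 \left(\left(-2\right) \left(-11\right)\right)\right) = 44432 - \left(-1\right) 22 \left(7 + 9 \cdot 22\right) = 44432 - \left(-1\right) 22 \left(7 + 198\right) = 44432 - \left(-1\right) 22 \cdot 205 = 44432 - -4510 = 44432 + 4510 = 48942$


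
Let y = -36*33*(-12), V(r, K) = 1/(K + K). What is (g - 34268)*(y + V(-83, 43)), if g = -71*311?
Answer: -69084831933/86 ≈ -8.0331e+8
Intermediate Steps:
V(r, K) = 1/(2*K)
y = 14256 (y = -1188*(-12) = 14256)
g = -22081
(g - 34268)*(y + V(-83, 43)) = (-22081 - 34268)*(14256 + (½)/43) = -56349*(14256 + (½)*(1/43)) = -56349*(14256 + 1/86) = -56349*1226017/86 = -69084831933/86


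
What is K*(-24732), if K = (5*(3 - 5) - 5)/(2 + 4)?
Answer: 61830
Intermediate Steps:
K = -5/2 (K = (5*(-2) - 5)/6 = (-10 - 5)*(⅙) = -15*⅙ = -5/2 ≈ -2.5000)
K*(-24732) = -5/2*(-24732) = 61830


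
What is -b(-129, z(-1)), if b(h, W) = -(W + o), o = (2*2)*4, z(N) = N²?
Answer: 17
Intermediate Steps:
o = 16 (o = 4*4 = 16)
b(h, W) = -16 - W (b(h, W) = -(W + 16) = -(16 + W) = -16 - W)
-b(-129, z(-1)) = -(-16 - 1*(-1)²) = -(-16 - 1*1) = -(-16 - 1) = -1*(-17) = 17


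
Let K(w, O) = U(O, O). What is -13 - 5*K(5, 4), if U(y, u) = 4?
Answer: -33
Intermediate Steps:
K(w, O) = 4
-13 - 5*K(5, 4) = -13 - 5*4 = -13 - 20 = -33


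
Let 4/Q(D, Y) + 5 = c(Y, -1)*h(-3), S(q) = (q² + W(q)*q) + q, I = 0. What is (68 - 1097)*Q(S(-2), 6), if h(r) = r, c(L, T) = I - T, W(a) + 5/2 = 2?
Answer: 1029/2 ≈ 514.50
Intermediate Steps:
W(a) = -½ (W(a) = -5/2 + 2 = -½)
c(L, T) = -T (c(L, T) = 0 - T = -T)
S(q) = q² + q/2 (S(q) = (q² - q/2) + q = q² + q/2)
Q(D, Y) = -½ (Q(D, Y) = 4/(-5 - 1*(-1)*(-3)) = 4/(-5 + 1*(-3)) = 4/(-5 - 3) = 4/(-8) = 4*(-⅛) = -½)
(68 - 1097)*Q(S(-2), 6) = (68 - 1097)*(-½) = -1029*(-½) = 1029/2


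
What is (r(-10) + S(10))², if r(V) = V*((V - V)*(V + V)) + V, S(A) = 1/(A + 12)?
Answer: 47961/484 ≈ 99.093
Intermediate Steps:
S(A) = 1/(12 + A)
r(V) = V (r(V) = V*(0*(2*V)) + V = V*0 + V = 0 + V = V)
(r(-10) + S(10))² = (-10 + 1/(12 + 10))² = (-10 + 1/22)² = (-219/22)² = 47961/484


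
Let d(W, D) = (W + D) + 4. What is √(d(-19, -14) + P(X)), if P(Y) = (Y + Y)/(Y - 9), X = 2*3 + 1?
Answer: 6*I ≈ 6.0*I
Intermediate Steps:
X = 7 (X = 6 + 1 = 7)
P(Y) = 2*Y/(-9 + Y) (P(Y) = (2*Y)/(-9 + Y) = 2*Y/(-9 + Y))
d(W, D) = 4 + D + W (d(W, D) = (D + W) + 4 = 4 + D + W)
√(d(-19, -14) + P(X)) = √((4 - 14 - 19) + 2*7/(-9 + 7)) = √(-29 + 2*7/(-2)) = √(-29 + 2*7*(-½)) = √(-29 - 7) = √(-36) = 6*I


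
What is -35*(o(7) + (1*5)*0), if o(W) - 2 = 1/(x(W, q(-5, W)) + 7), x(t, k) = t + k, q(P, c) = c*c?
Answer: -635/9 ≈ -70.556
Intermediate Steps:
q(P, c) = c²
x(t, k) = k + t
o(W) = 2 + 1/(7 + W + W²) (o(W) = 2 + 1/((W² + W) + 7) = 2 + 1/((W + W²) + 7) = 2 + 1/(7 + W + W²))
-35*(o(7) + (1*5)*0) = -35*((15 + 2*7 + 2*7²)/(7 + 7 + 7²) + (1*5)*0) = -35*((15 + 14 + 2*49)/(7 + 7 + 49) + 5*0) = -35*((15 + 14 + 98)/63 + 0) = -35*((1/63)*127 + 0) = -35*(127/63 + 0) = -35*127/63 = -635/9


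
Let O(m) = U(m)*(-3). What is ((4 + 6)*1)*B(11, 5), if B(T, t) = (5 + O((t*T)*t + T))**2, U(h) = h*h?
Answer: 602128166890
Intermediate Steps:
U(h) = h**2
O(m) = -3*m**2 (O(m) = m**2*(-3) = -3*m**2)
B(T, t) = (5 - 3*(T + T*t**2)**2)**2 (B(T, t) = (5 - 3*((t*T)*t + T)**2)**2 = (5 - 3*((T*t)*t + T)**2)**2 = (5 - 3*(T*t**2 + T)**2)**2 = (5 - 3*(T + T*t**2)**2)**2)
((4 + 6)*1)*B(11, 5) = ((4 + 6)*1)*(-5 + 3*11**2*(1 + 5**2)**2)**2 = (10*1)*(-5 + 3*121*(1 + 25)**2)**2 = 10*(-5 + 3*121*26**2)**2 = 10*(-5 + 3*121*676)**2 = 10*(-5 + 245388)**2 = 10*245383**2 = 10*60212816689 = 602128166890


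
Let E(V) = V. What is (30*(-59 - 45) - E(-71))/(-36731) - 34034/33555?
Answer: -1147793659/1232508705 ≈ -0.93127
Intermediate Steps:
(30*(-59 - 45) - E(-71))/(-36731) - 34034/33555 = (30*(-59 - 45) - 1*(-71))/(-36731) - 34034/33555 = (30*(-104) + 71)*(-1/36731) - 34034*1/33555 = (-3120 + 71)*(-1/36731) - 34034/33555 = -3049*(-1/36731) - 34034/33555 = 3049/36731 - 34034/33555 = -1147793659/1232508705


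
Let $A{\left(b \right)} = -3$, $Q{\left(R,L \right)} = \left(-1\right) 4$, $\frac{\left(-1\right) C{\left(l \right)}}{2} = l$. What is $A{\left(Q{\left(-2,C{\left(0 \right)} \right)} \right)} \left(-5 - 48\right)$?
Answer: $159$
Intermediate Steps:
$C{\left(l \right)} = - 2 l$
$Q{\left(R,L \right)} = -4$
$A{\left(Q{\left(-2,C{\left(0 \right)} \right)} \right)} \left(-5 - 48\right) = - 3 \left(-5 - 48\right) = \left(-3\right) \left(-53\right) = 159$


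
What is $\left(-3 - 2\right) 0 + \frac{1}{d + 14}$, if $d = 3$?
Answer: $\frac{1}{17} \approx 0.058824$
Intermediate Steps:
$\left(-3 - 2\right) 0 + \frac{1}{d + 14} = \left(-3 - 2\right) 0 + \frac{1}{3 + 14} = \left(-5\right) 0 + \frac{1}{17} = 0 + \frac{1}{17} = \frac{1}{17}$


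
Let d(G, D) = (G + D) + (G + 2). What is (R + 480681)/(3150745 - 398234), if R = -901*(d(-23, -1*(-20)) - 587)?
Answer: 1031192/2752511 ≈ 0.37464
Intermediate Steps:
d(G, D) = 2 + D + 2*G (d(G, D) = (D + G) + (2 + G) = 2 + D + 2*G)
R = 550511 (R = -901*((2 - 1*(-20) + 2*(-23)) - 587) = -901*((2 + 20 - 46) - 587) = -901*(-24 - 587) = -901*(-611) = 550511)
(R + 480681)/(3150745 - 398234) = (550511 + 480681)/(3150745 - 398234) = 1031192/2752511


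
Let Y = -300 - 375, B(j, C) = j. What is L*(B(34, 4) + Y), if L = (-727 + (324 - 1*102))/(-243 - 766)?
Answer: -323705/1009 ≈ -320.82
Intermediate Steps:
Y = -675
L = 505/1009 (L = (-727 + (324 - 102))/(-1009) = (-727 + 222)*(-1/1009) = -505*(-1/1009) = 505/1009 ≈ 0.50050)
L*(B(34, 4) + Y) = 505*(34 - 675)/1009 = (505/1009)*(-641) = -323705/1009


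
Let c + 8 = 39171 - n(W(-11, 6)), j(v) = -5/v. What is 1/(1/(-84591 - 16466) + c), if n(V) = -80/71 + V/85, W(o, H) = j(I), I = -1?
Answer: 121975799/4777068477503 ≈ 2.5534e-5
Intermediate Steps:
W(o, H) = 5 (W(o, H) = -5/(-1) = -5*(-1) = 5)
n(V) = -80/71 + V/85 (n(V) = -80*1/71 + V*(1/85) = -80/71 + V/85)
c = 47271030/1207 (c = -8 + (39171 - (-80/71 + (1/85)*5)) = -8 + (39171 - (-80/71 + 1/17)) = -8 + (39171 - 1*(-1289/1207)) = -8 + (39171 + 1289/1207) = -8 + 47280686/1207 = 47271030/1207 ≈ 39164.)
1/(1/(-84591 - 16466) + c) = 1/(1/(-84591 - 16466) + 47271030/1207) = 1/(1/(-101057) + 47271030/1207) = 1/(-1/101057 + 47271030/1207) = 1/(4777068477503/121975799) = 121975799/4777068477503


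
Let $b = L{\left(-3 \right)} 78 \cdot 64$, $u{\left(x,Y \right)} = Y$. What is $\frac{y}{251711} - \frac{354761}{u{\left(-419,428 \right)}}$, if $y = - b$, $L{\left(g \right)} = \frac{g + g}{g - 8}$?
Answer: $- \frac{982282526237}{1185055388} \approx -828.89$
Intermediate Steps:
$L{\left(g \right)} = \frac{2 g}{-8 + g}$
$b = \frac{29952}{11}$ ($b = 2 \left(-3\right) \frac{1}{-8 - 3} \cdot 78 \cdot 64 = 2 \left(-3\right) \frac{1}{-11} \cdot 78 \cdot 64 = 2 \left(-3\right) \left(- \frac{1}{11}\right) 78 \cdot 64 = \frac{6}{11} \cdot 78 \cdot 64 = \frac{468}{11} \cdot 64 = \frac{29952}{11} \approx 2722.9$)
$y = - \frac{29952}{11}$ ($y = \left(-1\right) \frac{29952}{11} = - \frac{29952}{11} \approx -2722.9$)
$\frac{y}{251711} - \frac{354761}{u{\left(-419,428 \right)}} = - \frac{29952}{11 \cdot 251711} - \frac{354761}{428} = \left(- \frac{29952}{11}\right) \frac{1}{251711} - \frac{354761}{428} = - \frac{29952}{2768821} - \frac{354761}{428} = - \frac{982282526237}{1185055388}$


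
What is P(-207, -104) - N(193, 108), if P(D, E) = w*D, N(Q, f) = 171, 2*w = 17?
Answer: -3861/2 ≈ -1930.5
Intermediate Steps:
w = 17/2 (w = (½)*17 = 17/2 ≈ 8.5000)
P(D, E) = 17*D/2
P(-207, -104) - N(193, 108) = (17/2)*(-207) - 1*171 = -3519/2 - 171 = -3861/2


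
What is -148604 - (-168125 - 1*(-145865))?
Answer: -126344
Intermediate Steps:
-148604 - (-168125 - 1*(-145865)) = -148604 - (-168125 + 145865) = -148604 - 1*(-22260) = -148604 + 22260 = -126344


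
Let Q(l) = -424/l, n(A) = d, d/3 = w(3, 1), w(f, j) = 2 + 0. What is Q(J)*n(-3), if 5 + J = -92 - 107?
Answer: 212/17 ≈ 12.471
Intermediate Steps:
w(f, j) = 2
d = 6 (d = 3*2 = 6)
J = -204 (J = -5 + (-92 - 107) = -5 - 199 = -204)
n(A) = 6
Q(J)*n(-3) = -424/(-204)*6 = -424*(-1/204)*6 = (106/51)*6 = 212/17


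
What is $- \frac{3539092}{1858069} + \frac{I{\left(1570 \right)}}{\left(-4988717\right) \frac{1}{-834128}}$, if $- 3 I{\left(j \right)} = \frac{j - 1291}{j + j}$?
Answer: $- \frac{13895624230154584}{7276463619866305} \approx -1.9097$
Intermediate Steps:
$I{\left(j \right)} = - \frac{-1291 + j}{6 j}$ ($I{\left(j \right)} = - \frac{\left(j - 1291\right) \frac{1}{j + j}}{3} = - \frac{\left(-1291 + j\right) \frac{1}{2 j}}{3} = - \frac{\frac{1}{2} \frac{1}{j} \left(-1291 + j\right)}{3} = - \frac{-1291 + j}{6 j}$)
$- \frac{3539092}{1858069} + \frac{I{\left(1570 \right)}}{\left(-4988717\right) \frac{1}{-834128}} = - \frac{3539092}{1858069} + \frac{\frac{1}{6} \cdot \frac{1}{1570} \left(1291 - 1570\right)}{\left(-4988717\right) \frac{1}{-834128}} = \left(-3539092\right) \frac{1}{1858069} + \frac{\frac{1}{6} \cdot \frac{1}{1570} \left(1291 - 1570\right)}{\left(-4988717\right) \left(- \frac{1}{834128}\right)} = - \frac{3539092}{1858069} + \frac{\frac{1}{6} \cdot \frac{1}{1570} \left(-279\right)}{\frac{4988717}{834128}} = - \frac{3539092}{1858069} - \frac{19393476}{3916142845} = - \frac{13895624230154584}{7276463619866305}$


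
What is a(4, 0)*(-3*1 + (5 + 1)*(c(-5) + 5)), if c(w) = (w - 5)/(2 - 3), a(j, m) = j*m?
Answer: 0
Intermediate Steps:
c(w) = 5 - w (c(w) = (-5 + w)/(-1) = (-5 + w)*(-1) = 5 - w)
a(4, 0)*(-3*1 + (5 + 1)*(c(-5) + 5)) = (4*0)*(-3*1 + (5 + 1)*((5 - 1*(-5)) + 5)) = 0*(-3 + 6*((5 + 5) + 5)) = 0*(-3 + 6*(10 + 5)) = 0*(-3 + 6*15) = 0*(-3 + 90) = 0*87 = 0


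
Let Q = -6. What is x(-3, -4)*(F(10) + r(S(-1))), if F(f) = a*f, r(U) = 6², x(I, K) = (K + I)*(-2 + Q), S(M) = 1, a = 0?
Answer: 2016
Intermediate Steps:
x(I, K) = -8*I - 8*K (x(I, K) = (K + I)*(-2 - 6) = (I + K)*(-8) = -8*I - 8*K)
r(U) = 36
F(f) = 0 (F(f) = 0*f = 0)
x(-3, -4)*(F(10) + r(S(-1))) = (-8*(-3) - 8*(-4))*(0 + 36) = (24 + 32)*36 = 56*36 = 2016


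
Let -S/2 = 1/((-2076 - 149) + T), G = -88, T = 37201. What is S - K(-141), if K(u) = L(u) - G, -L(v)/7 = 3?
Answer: -1171697/17488 ≈ -67.000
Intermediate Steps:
L(v) = -21 (L(v) = -7*3 = -21)
K(u) = 67 (K(u) = -21 - 1*(-88) = -21 + 88 = 67)
S = -1/17488 (S = -2/((-2076 - 149) + 37201) = -2/(-2225 + 37201) = -2/34976 = -2*1/34976 = -1/17488 ≈ -5.7182e-5)
S - K(-141) = -1/17488 - 1*67 = -1/17488 - 67 = -1171697/17488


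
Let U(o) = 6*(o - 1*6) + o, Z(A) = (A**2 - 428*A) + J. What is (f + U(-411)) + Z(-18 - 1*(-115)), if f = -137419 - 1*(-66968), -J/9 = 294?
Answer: -108117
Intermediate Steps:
J = -2646 (J = -9*294 = -2646)
f = -70451 (f = -137419 + 66968 = -70451)
Z(A) = -2646 + A**2 - 428*A (Z(A) = (A**2 - 428*A) - 2646 = -2646 + A**2 - 428*A)
U(o) = -36 + 7*o (U(o) = 6*(o - 6) + o = 6*(-6 + o) + o = (-36 + 6*o) + o = -36 + 7*o)
(f + U(-411)) + Z(-18 - 1*(-115)) = (-70451 + (-36 + 7*(-411))) + (-2646 + (-18 - 1*(-115))**2 - 428*(-18 - 1*(-115))) = (-70451 + (-36 - 2877)) + (-2646 + (-18 + 115)**2 - 428*(-18 + 115)) = (-70451 - 2913) + (-2646 + 97**2 - 428*97) = -73364 + (-2646 + 9409 - 41516) = -73364 - 34753 = -108117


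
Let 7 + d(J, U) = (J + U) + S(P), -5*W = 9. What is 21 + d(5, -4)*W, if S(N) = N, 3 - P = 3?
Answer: 159/5 ≈ 31.800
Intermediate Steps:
P = 0 (P = 3 - 1*3 = 3 - 3 = 0)
W = -9/5 (W = -⅕*9 = -9/5 ≈ -1.8000)
d(J, U) = -7 + J + U (d(J, U) = -7 + ((J + U) + 0) = -7 + (J + U) = -7 + J + U)
21 + d(5, -4)*W = 21 + (-7 + 5 - 4)*(-9/5) = 21 - 6*(-9/5) = 21 + 54/5 = 159/5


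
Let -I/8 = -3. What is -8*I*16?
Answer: -3072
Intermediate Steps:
I = 24 (I = -8*(-3) = 24)
-8*I*16 = -8*24*16 = -192*16 = -3072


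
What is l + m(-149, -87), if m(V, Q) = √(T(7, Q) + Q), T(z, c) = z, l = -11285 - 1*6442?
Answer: -17727 + 4*I*√5 ≈ -17727.0 + 8.9443*I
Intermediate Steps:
l = -17727 (l = -11285 - 6442 = -17727)
m(V, Q) = √(7 + Q)
l + m(-149, -87) = -17727 + √(7 - 87) = -17727 + √(-80) = -17727 + 4*I*√5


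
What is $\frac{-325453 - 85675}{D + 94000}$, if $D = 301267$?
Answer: $- \frac{24184}{23251} \approx -1.0401$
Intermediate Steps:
$\frac{-325453 - 85675}{D + 94000} = \frac{-325453 - 85675}{301267 + 94000} = - \frac{411128}{395267} = \left(-411128\right) \frac{1}{395267} = - \frac{24184}{23251}$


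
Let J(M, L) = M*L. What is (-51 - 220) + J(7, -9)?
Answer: -334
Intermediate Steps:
J(M, L) = L*M
(-51 - 220) + J(7, -9) = (-51 - 220) - 9*7 = -271 - 63 = -334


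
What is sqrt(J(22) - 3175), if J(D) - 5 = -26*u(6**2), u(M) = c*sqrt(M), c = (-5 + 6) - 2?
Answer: I*sqrt(3014) ≈ 54.9*I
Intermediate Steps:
c = -1 (c = 1 - 2 = -1)
u(M) = -sqrt(M)
J(D) = 161 (J(D) = 5 - (-26)*sqrt(6**2) = 5 - (-26)*sqrt(36) = 5 - (-26)*6 = 5 - 26*(-6) = 5 + 156 = 161)
sqrt(J(22) - 3175) = sqrt(161 - 3175) = sqrt(-3014) = I*sqrt(3014)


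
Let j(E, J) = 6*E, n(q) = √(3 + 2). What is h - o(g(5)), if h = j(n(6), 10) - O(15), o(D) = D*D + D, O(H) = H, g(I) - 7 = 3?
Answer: -125 + 6*√5 ≈ -111.58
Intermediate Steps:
n(q) = √5
g(I) = 10 (g(I) = 7 + 3 = 10)
o(D) = D + D² (o(D) = D² + D = D + D²)
h = -15 + 6*√5 (h = 6*√5 - 1*15 = 6*√5 - 15 = -15 + 6*√5 ≈ -1.5836)
h - o(g(5)) = (-15 + 6*√5) - 10*(1 + 10) = (-15 + 6*√5) - 10*11 = (-15 + 6*√5) - 1*110 = (-15 + 6*√5) - 110 = -125 + 6*√5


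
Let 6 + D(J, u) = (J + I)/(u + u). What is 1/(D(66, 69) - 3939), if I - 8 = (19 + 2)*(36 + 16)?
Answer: -69/271622 ≈ -0.00025403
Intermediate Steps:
I = 1100 (I = 8 + (19 + 2)*(36 + 16) = 8 + 21*52 = 8 + 1092 = 1100)
D(J, u) = -6 + (1100 + J)/(2*u) (D(J, u) = -6 + (J + 1100)/(u + u) = -6 + (1100 + J)/((2*u)) = -6 + (1100 + J)*(1/(2*u)) = -6 + (1100 + J)/(2*u))
1/(D(66, 69) - 3939) = 1/((½)*(1100 + 66 - 12*69)/69 - 3939) = 1/((½)*(1/69)*(1100 + 66 - 828) - 3939) = 1/((½)*(1/69)*338 - 3939) = 1/(169/69 - 3939) = 1/(-271622/69) = -69/271622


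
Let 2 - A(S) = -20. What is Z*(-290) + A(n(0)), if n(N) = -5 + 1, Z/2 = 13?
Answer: -7518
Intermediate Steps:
Z = 26 (Z = 2*13 = 26)
n(N) = -4
A(S) = 22 (A(S) = 2 - 1*(-20) = 2 + 20 = 22)
Z*(-290) + A(n(0)) = 26*(-290) + 22 = -7540 + 22 = -7518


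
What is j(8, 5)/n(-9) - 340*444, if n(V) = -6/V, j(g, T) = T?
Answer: -301905/2 ≈ -1.5095e+5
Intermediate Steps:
j(8, 5)/n(-9) - 340*444 = 5/((-6/(-9))) - 340*444 = 5/((-6*(-⅑))) - 150960 = 5/(⅔) - 150960 = 5*(3/2) - 150960 = 15/2 - 150960 = -301905/2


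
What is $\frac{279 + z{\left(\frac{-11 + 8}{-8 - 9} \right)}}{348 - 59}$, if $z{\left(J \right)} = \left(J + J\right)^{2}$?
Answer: $\frac{80667}{83521} \approx 0.96583$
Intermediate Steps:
$z{\left(J \right)} = 4 J^{2}$ ($z{\left(J \right)} = \left(2 J\right)^{2} = 4 J^{2}$)
$\frac{279 + z{\left(\frac{-11 + 8}{-8 - 9} \right)}}{348 - 59} = \frac{279 + 4 \left(\frac{-11 + 8}{-8 - 9}\right)^{2}}{348 - 59} = \frac{279 + 4 \left(- \frac{3}{-17}\right)^{2}}{289} = \left(279 + 4 \left(\left(-3\right) \left(- \frac{1}{17}\right)\right)^{2}\right) \frac{1}{289} = \left(279 + 4 \left(\frac{3}{17}\right)^{2}\right) \frac{1}{289} = \left(279 + 4 \cdot \frac{9}{289}\right) \frac{1}{289} = \left(279 + \frac{36}{289}\right) \frac{1}{289} = \frac{80667}{289} \cdot \frac{1}{289} = \frac{80667}{83521}$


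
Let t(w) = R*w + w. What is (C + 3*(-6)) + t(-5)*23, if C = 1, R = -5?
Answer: 443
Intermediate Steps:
t(w) = -4*w (t(w) = -5*w + w = -4*w)
(C + 3*(-6)) + t(-5)*23 = (1 + 3*(-6)) - 4*(-5)*23 = (1 - 18) + 20*23 = -17 + 460 = 443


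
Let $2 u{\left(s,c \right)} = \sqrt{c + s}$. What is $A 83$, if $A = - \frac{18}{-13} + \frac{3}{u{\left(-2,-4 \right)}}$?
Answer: $\frac{1494}{13} - 83 i \sqrt{6} \approx 114.92 - 203.31 i$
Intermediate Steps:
$u{\left(s,c \right)} = \frac{\sqrt{c + s}}{2}$
$A = \frac{18}{13} - i \sqrt{6}$ ($A = - \frac{18}{-13} + \frac{3}{\frac{1}{2} \sqrt{-4 - 2}} = \left(-18\right) \left(- \frac{1}{13}\right) + \frac{3}{\frac{1}{2} \sqrt{-6}} = \frac{18}{13} + \frac{3}{\frac{1}{2} i \sqrt{6}} = \frac{18}{13} + 3 \left(- \frac{i \sqrt{6}}{3}\right) = \frac{18}{13} - i \sqrt{6} \approx 1.3846 - 2.4495 i$)
$A 83 = \left(\frac{18}{13} - i \sqrt{6}\right) 83 = \frac{1494}{13} - 83 i \sqrt{6}$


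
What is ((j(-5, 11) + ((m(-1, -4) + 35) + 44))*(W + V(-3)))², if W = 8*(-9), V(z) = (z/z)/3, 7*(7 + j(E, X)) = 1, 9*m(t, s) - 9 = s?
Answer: 969634090000/35721 ≈ 2.7145e+7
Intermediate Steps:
m(t, s) = 1 + s/9
j(E, X) = -48/7 (j(E, X) = -7 + (⅐)*1 = -7 + ⅐ = -48/7)
V(z) = ⅓ (V(z) = 1*(⅓) = ⅓)
W = -72
((j(-5, 11) + ((m(-1, -4) + 35) + 44))*(W + V(-3)))² = ((-48/7 + (((1 + (⅑)*(-4)) + 35) + 44))*(-72 + ⅓))² = ((-48/7 + (((1 - 4/9) + 35) + 44))*(-215/3))² = ((-48/7 + ((5/9 + 35) + 44))*(-215/3))² = ((-48/7 + (320/9 + 44))*(-215/3))² = ((-48/7 + 716/9)*(-215/3))² = ((4580/63)*(-215/3))² = (-984700/189)² = 969634090000/35721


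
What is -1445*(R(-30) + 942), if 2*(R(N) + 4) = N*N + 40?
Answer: -2034560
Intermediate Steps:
R(N) = 16 + N²/2 (R(N) = -4 + (N*N + 40)/2 = -4 + (N² + 40)/2 = -4 + (40 + N²)/2 = -4 + (20 + N²/2) = 16 + N²/2)
-1445*(R(-30) + 942) = -1445*((16 + (½)*(-30)²) + 942) = -1445*((16 + (½)*900) + 942) = -1445*((16 + 450) + 942) = -1445*(466 + 942) = -1445*1408 = -2034560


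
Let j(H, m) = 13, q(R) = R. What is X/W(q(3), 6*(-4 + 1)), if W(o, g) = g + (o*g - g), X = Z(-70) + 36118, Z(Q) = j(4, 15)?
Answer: -36131/54 ≈ -669.09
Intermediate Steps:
Z(Q) = 13
X = 36131 (X = 13 + 36118 = 36131)
W(o, g) = g*o (W(o, g) = g + (g*o - g) = g + (-g + g*o) = g*o)
X/W(q(3), 6*(-4 + 1)) = 36131/(((6*(-4 + 1))*3)) = 36131/(((6*(-3))*3)) = 36131/((-18*3)) = 36131/(-54) = 36131*(-1/54) = -36131/54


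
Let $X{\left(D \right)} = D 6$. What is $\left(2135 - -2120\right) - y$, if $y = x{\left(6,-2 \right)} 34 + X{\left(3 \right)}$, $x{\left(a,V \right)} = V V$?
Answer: $4101$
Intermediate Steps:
$X{\left(D \right)} = 6 D$
$x{\left(a,V \right)} = V^{2}$
$y = 154$ ($y = \left(-2\right)^{2} \cdot 34 + 6 \cdot 3 = 4 \cdot 34 + 18 = 136 + 18 = 154$)
$\left(2135 - -2120\right) - y = \left(2135 - -2120\right) - 154 = \left(2135 + 2120\right) - 154 = 4255 - 154 = 4101$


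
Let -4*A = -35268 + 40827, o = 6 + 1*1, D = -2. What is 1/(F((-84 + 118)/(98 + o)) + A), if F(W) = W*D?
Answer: -420/583967 ≈ -0.00071922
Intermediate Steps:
o = 7 (o = 6 + 1 = 7)
F(W) = -2*W (F(W) = W*(-2) = -2*W)
A = -5559/4 (A = -(-35268 + 40827)/4 = -1/4*5559 = -5559/4 ≈ -1389.8)
1/(F((-84 + 118)/(98 + o)) + A) = 1/(-2*(-84 + 118)/(98 + 7) - 5559/4) = 1/(-68/105 - 5559/4) = 1/(-583967/420) = -420/583967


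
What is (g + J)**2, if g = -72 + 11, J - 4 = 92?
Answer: 1225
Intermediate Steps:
J = 96 (J = 4 + 92 = 96)
g = -61
(g + J)**2 = (-61 + 96)**2 = 35**2 = 1225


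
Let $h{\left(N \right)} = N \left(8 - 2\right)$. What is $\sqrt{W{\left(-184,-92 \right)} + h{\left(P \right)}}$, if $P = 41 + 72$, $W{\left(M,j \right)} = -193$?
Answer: $\sqrt{485} \approx 22.023$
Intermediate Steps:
$P = 113$
$h{\left(N \right)} = 6 N$ ($h{\left(N \right)} = N 6 = 6 N$)
$\sqrt{W{\left(-184,-92 \right)} + h{\left(P \right)}} = \sqrt{-193 + 6 \cdot 113} = \sqrt{-193 + 678} = \sqrt{485}$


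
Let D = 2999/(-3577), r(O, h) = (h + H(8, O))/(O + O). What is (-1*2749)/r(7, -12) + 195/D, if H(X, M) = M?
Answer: 111931939/14995 ≈ 7464.6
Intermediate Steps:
r(O, h) = (O + h)/(2*O) (r(O, h) = (h + O)/(O + O) = (O + h)/((2*O)) = (O + h)*(1/(2*O)) = (O + h)/(2*O))
D = -2999/3577 (D = 2999*(-1/3577) = -2999/3577 ≈ -0.83841)
(-1*2749)/r(7, -12) + 195/D = (-1*2749)/(((½)*(7 - 12)/7)) + 195/(-2999/3577) = -2749/((½)*(⅐)*(-5)) + 195*(-3577/2999) = -2749/(-5/14) - 697515/2999 = -2749*(-14/5) - 697515/2999 = 38486/5 - 697515/2999 = 111931939/14995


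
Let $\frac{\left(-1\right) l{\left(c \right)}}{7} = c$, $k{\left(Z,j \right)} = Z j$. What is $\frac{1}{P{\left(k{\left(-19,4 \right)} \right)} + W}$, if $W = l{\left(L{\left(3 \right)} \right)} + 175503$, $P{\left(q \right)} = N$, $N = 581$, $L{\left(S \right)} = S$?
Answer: $\frac{1}{176063} \approx 5.6798 \cdot 10^{-6}$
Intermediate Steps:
$l{\left(c \right)} = - 7 c$
$P{\left(q \right)} = 581$
$W = 175482$ ($W = \left(-7\right) 3 + 175503 = -21 + 175503 = 175482$)
$\frac{1}{P{\left(k{\left(-19,4 \right)} \right)} + W} = \frac{1}{581 + 175482} = \frac{1}{176063}$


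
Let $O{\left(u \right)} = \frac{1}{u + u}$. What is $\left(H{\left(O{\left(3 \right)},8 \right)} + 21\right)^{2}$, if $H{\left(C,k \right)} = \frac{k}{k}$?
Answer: $484$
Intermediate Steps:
$O{\left(u \right)} = \frac{1}{2 u}$
$H{\left(C,k \right)} = 1$
$\left(H{\left(O{\left(3 \right)},8 \right)} + 21\right)^{2} = \left(1 + 21\right)^{2} = 22^{2} = 484$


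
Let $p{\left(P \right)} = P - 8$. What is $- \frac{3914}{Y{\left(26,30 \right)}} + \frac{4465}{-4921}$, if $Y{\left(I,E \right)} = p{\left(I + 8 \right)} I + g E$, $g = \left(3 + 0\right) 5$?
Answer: $- \frac{639168}{145817} \approx -4.3834$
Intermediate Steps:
$g = 15$ ($g = 3 \cdot 5 = 15$)
$p{\left(P \right)} = -8 + P$
$Y{\left(I,E \right)} = I^{2} + 15 E$ ($Y{\left(I,E \right)} = \left(-8 + \left(I + 8\right)\right) I + 15 E = \left(-8 + \left(8 + I\right)\right) I + 15 E = I I + 15 E = I^{2} + 15 E$)
$- \frac{3914}{Y{\left(26,30 \right)}} + \frac{4465}{-4921} = - \frac{3914}{26^{2} + 15 \cdot 30} + \frac{4465}{-4921} = - \frac{3914}{676 + 450} + 4465 \left(- \frac{1}{4921}\right) = - \frac{3914}{1126} - \frac{235}{259} = \left(-3914\right) \frac{1}{1126} - \frac{235}{259} = - \frac{1957}{563} - \frac{235}{259} = - \frac{639168}{145817}$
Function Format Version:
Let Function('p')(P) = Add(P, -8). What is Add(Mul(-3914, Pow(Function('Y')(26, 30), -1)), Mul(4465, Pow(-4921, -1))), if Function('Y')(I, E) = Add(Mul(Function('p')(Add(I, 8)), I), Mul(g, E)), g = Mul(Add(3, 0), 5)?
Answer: Rational(-639168, 145817) ≈ -4.3834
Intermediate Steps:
g = 15 (g = Mul(3, 5) = 15)
Function('p')(P) = Add(-8, P)
Function('Y')(I, E) = Add(Pow(I, 2), Mul(15, E)) (Function('Y')(I, E) = Add(Mul(Add(-8, Add(I, 8)), I), Mul(15, E)) = Add(Mul(Add(-8, Add(8, I)), I), Mul(15, E)) = Add(Mul(I, I), Mul(15, E)) = Add(Pow(I, 2), Mul(15, E)))
Add(Mul(-3914, Pow(Function('Y')(26, 30), -1)), Mul(4465, Pow(-4921, -1))) = Add(Mul(-3914, Pow(Add(Pow(26, 2), Mul(15, 30)), -1)), Mul(4465, Pow(-4921, -1))) = Add(Mul(-3914, Pow(Add(676, 450), -1)), Mul(4465, Rational(-1, 4921))) = Add(Mul(-3914, Pow(1126, -1)), Rational(-235, 259)) = Add(Mul(-3914, Rational(1, 1126)), Rational(-235, 259)) = Add(Rational(-1957, 563), Rational(-235, 259)) = Rational(-639168, 145817)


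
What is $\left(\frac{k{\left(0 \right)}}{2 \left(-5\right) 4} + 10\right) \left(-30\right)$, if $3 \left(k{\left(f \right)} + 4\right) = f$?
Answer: $-303$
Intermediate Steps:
$k{\left(f \right)} = -4 + \frac{f}{3}$
$\left(\frac{k{\left(0 \right)}}{2 \left(-5\right) 4} + 10\right) \left(-30\right) = \left(\frac{-4 + \frac{1}{3} \cdot 0}{2 \left(-5\right) 4} + 10\right) \left(-30\right) = \left(\frac{-4 + 0}{\left(-10\right) 4} + 10\right) \left(-30\right) = \left(- \frac{4}{-40} + 10\right) \left(-30\right) = \left(\left(-4\right) \left(- \frac{1}{40}\right) + 10\right) \left(-30\right) = \left(\frac{1}{10} + 10\right) \left(-30\right) = \frac{101}{10} \left(-30\right) = -303$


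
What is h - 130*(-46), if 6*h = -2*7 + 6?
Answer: 17936/3 ≈ 5978.7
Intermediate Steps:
h = -4/3 (h = (-2*7 + 6)/6 = (-14 + 6)/6 = (1/6)*(-8) = -4/3 ≈ -1.3333)
h - 130*(-46) = -4/3 - 130*(-46) = -4/3 + 5980 = 17936/3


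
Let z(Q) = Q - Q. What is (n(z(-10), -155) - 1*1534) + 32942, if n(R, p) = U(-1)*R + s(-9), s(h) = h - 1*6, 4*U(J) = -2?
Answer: 31393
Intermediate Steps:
U(J) = -½ (U(J) = (¼)*(-2) = -½)
z(Q) = 0
s(h) = -6 + h (s(h) = h - 6 = -6 + h)
n(R, p) = -15 - R/2 (n(R, p) = -R/2 + (-6 - 9) = -R/2 - 15 = -15 - R/2)
(n(z(-10), -155) - 1*1534) + 32942 = ((-15 - ½*0) - 1*1534) + 32942 = ((-15 + 0) - 1534) + 32942 = (-15 - 1534) + 32942 = -1549 + 32942 = 31393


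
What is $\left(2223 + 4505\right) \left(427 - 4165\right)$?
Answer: $-25149264$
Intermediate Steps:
$\left(2223 + 4505\right) \left(427 - 4165\right) = 6728 \left(-3738\right) = -25149264$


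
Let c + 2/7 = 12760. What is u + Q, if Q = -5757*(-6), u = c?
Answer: 331112/7 ≈ 47302.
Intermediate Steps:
c = 89318/7 (c = -2/7 + 12760 = 89318/7 ≈ 12760.)
u = 89318/7 ≈ 12760.
Q = 34542
u + Q = 89318/7 + 34542 = 331112/7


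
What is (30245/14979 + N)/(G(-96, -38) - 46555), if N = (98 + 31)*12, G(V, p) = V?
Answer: -23217737/698785329 ≈ -0.033226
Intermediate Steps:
N = 1548 (N = 129*12 = 1548)
(30245/14979 + N)/(G(-96, -38) - 46555) = (30245/14979 + 1548)/(-96 - 46555) = (30245*(1/14979) + 1548)/(-46651) = (30245/14979 + 1548)*(-1/46651) = (23217737/14979)*(-1/46651) = -23217737/698785329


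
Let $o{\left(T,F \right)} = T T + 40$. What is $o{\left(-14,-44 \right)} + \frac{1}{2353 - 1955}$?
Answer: $\frac{93929}{398} \approx 236.0$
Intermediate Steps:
$o{\left(T,F \right)} = 40 + T^{2}$ ($o{\left(T,F \right)} = T^{2} + 40 = 40 + T^{2}$)
$o{\left(-14,-44 \right)} + \frac{1}{2353 - 1955} = \left(40 + \left(-14\right)^{2}\right) + \frac{1}{2353 - 1955} = \left(40 + 196\right) + \frac{1}{398} = 236 + \frac{1}{398} = \frac{93929}{398}$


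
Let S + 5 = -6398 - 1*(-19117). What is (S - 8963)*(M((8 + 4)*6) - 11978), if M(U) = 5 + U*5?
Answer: -43560363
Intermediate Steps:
S = 12714 (S = -5 + (-6398 - 1*(-19117)) = -5 + (-6398 + 19117) = -5 + 12719 = 12714)
M(U) = 5 + 5*U
(S - 8963)*(M((8 + 4)*6) - 11978) = (12714 - 8963)*((5 + 5*((8 + 4)*6)) - 11978) = 3751*((5 + 5*(12*6)) - 11978) = 3751*((5 + 5*72) - 11978) = 3751*((5 + 360) - 11978) = 3751*(365 - 11978) = 3751*(-11613) = -43560363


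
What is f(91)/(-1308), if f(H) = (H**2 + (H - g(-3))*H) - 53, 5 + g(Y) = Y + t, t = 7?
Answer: -4150/327 ≈ -12.691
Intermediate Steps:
g(Y) = 2 + Y (g(Y) = -5 + (Y + 7) = -5 + (7 + Y) = 2 + Y)
f(H) = -53 + H**2 + H*(1 + H) (f(H) = (H**2 + (H - (2 - 3))*H) - 53 = (H**2 + (H - 1*(-1))*H) - 53 = (H**2 + (H + 1)*H) - 53 = (H**2 + (1 + H)*H) - 53 = (H**2 + H*(1 + H)) - 53 = -53 + H**2 + H*(1 + H))
f(91)/(-1308) = (-53 + 91 + 2*91**2)/(-1308) = (-53 + 91 + 2*8281)*(-1/1308) = (-53 + 91 + 16562)*(-1/1308) = 16600*(-1/1308) = -4150/327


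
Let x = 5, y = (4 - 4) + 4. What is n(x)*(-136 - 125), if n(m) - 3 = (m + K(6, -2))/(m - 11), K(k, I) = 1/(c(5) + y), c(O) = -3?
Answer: -522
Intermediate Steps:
y = 4 (y = 0 + 4 = 4)
K(k, I) = 1 (K(k, I) = 1/(-3 + 4) = 1/1 = 1)
n(m) = 3 + (1 + m)/(-11 + m) (n(m) = 3 + (m + 1)/(m - 11) = 3 + (1 + m)/(-11 + m))
n(x)*(-136 - 125) = (4*(-8 + 5)/(-11 + 5))*(-136 - 125) = (4*(-3)/(-6))*(-261) = (4*(-⅙)*(-3))*(-261) = 2*(-261) = -522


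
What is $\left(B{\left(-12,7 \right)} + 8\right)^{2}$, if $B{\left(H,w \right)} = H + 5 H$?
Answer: $4096$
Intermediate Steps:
$B{\left(H,w \right)} = 6 H$
$\left(B{\left(-12,7 \right)} + 8\right)^{2} = \left(6 \left(-12\right) + 8\right)^{2} = \left(-72 + 8\right)^{2} = \left(-64\right)^{2} = 4096$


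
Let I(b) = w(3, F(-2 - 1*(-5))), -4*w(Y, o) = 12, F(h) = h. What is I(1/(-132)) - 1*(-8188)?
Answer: 8185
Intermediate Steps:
w(Y, o) = -3 (w(Y, o) = -¼*12 = -3)
I(b) = -3
I(1/(-132)) - 1*(-8188) = -3 - 1*(-8188) = -3 + 8188 = 8185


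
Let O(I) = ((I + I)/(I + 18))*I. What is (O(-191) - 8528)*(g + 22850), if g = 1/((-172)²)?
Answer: -523323093517353/2559016 ≈ -2.0450e+8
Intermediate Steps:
O(I) = 2*I²/(18 + I) (O(I) = ((2*I)/(18 + I))*I = (2*I/(18 + I))*I = 2*I²/(18 + I))
g = 1/29584 ≈ 3.3802e-5
(O(-191) - 8528)*(g + 22850) = (2*(-191)²/(18 - 191) - 8528)*(1/29584 + 22850) = (2*36481/(-173) - 8528)*(675994401/29584) = (2*36481*(-1/173) - 8528)*(675994401/29584) = (-72962/173 - 8528)*(675994401/29584) = -1548306/173*675994401/29584 = -523323093517353/2559016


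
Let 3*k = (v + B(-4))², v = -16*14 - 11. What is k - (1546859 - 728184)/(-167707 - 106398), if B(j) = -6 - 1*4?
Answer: 253163210/12651 ≈ 20011.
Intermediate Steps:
B(j) = -10 (B(j) = -6 - 4 = -10)
v = -235 (v = -224 - 11 = -235)
k = 60025/3 (k = (-235 - 10)²/3 = (⅓)*(-245)² = (⅓)*60025 = 60025/3 ≈ 20008.)
k - (1546859 - 728184)/(-167707 - 106398) = 60025/3 - (1546859 - 728184)/(-167707 - 106398) = 60025/3 - 818675/(-274105) = 60025/3 - 818675*(-1)/274105 = 60025/3 - 1*(-12595/4217) = 60025/3 + 12595/4217 = 253163210/12651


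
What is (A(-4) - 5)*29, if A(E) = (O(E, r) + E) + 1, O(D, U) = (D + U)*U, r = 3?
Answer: -319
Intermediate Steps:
O(D, U) = U*(D + U)
A(E) = 10 + 4*E (A(E) = (3*(E + 3) + E) + 1 = (3*(3 + E) + E) + 1 = ((9 + 3*E) + E) + 1 = (9 + 4*E) + 1 = 10 + 4*E)
(A(-4) - 5)*29 = ((10 + 4*(-4)) - 5)*29 = ((10 - 16) - 5)*29 = (-6 - 5)*29 = -11*29 = -319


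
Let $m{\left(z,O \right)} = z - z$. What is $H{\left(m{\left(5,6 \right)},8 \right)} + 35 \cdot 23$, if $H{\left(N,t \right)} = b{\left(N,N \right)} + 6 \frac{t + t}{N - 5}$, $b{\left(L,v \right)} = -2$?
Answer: $\frac{3919}{5} \approx 783.8$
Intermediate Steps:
$m{\left(z,O \right)} = 0$
$H{\left(N,t \right)} = -2 + \frac{12 t}{-5 + N}$ ($H{\left(N,t \right)} = -2 + 6 \frac{t + t}{N - 5} = -2 + 6 \frac{2 t}{-5 + N} = -2 + \frac{12 t}{-5 + N}$)
$H{\left(m{\left(5,6 \right)},8 \right)} + 35 \cdot 23 = \frac{2 \left(5 - 0 + 6 \cdot 8\right)}{-5 + 0} + 35 \cdot 23 = \frac{2 \left(5 + 0 + 48\right)}{-5} + 805 = 2 \left(- \frac{1}{5}\right) 53 + 805 = - \frac{106}{5} + 805 = \frac{3919}{5}$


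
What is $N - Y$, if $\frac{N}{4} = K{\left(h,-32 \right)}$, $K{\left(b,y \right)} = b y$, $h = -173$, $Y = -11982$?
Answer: $34126$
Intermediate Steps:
$N = 22144$ ($N = 4 \left(\left(-173\right) \left(-32\right)\right) = 4 \cdot 5536 = 22144$)
$N - Y = 22144 - -11982 = 22144 + 11982 = 34126$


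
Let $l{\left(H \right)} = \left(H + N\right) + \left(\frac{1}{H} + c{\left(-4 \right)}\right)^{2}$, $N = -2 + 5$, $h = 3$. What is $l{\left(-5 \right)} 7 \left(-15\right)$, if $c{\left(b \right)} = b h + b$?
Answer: $- \frac{136731}{5} \approx -27346.0$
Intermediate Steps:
$c{\left(b \right)} = 4 b$ ($c{\left(b \right)} = b 3 + b = 3 b + b = 4 b$)
$N = 3$
$l{\left(H \right)} = 3 + H + \left(-16 + \frac{1}{H}\right)^{2}$ ($l{\left(H \right)} = \left(H + 3\right) + \left(\frac{1}{H} + 4 \left(-4\right)\right)^{2} = \left(3 + H\right) + \left(\frac{1}{H} - 16\right)^{2} = \left(3 + H\right) + \left(-16 + \frac{1}{H}\right)^{2} = 3 + H + \left(-16 + \frac{1}{H}\right)^{2}$)
$l{\left(-5 \right)} 7 \left(-15\right) = \left(3 - 5 + \frac{\left(1 - -80\right)^{2}}{25}\right) 7 \left(-15\right) = \left(3 - 5 + \frac{\left(1 + 80\right)^{2}}{25}\right) 7 \left(-15\right) = \left(3 - 5 + \frac{81^{2}}{25}\right) 7 \left(-15\right) = \left(3 - 5 + \frac{1}{25} \cdot 6561\right) 7 \left(-15\right) = \left(3 - 5 + \frac{6561}{25}\right) 7 \left(-15\right) = \frac{6511}{25} \cdot 7 \left(-15\right) = \frac{45577}{25} \left(-15\right) = - \frac{136731}{5}$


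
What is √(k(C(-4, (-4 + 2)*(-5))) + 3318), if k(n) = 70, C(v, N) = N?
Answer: 22*√7 ≈ 58.207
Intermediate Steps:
√(k(C(-4, (-4 + 2)*(-5))) + 3318) = √(70 + 3318) = √3388 = 22*√7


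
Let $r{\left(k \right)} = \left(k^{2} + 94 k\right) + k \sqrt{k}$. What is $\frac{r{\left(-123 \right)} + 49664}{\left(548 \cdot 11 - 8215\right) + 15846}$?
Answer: $\frac{53231}{13659} - \frac{41 i \sqrt{123}}{4553} \approx 3.8971 - 0.099871 i$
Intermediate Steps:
$r{\left(k \right)} = k^{2} + k^{\frac{3}{2}} + 94 k$ ($r{\left(k \right)} = \left(k^{2} + 94 k\right) + k^{\frac{3}{2}} = k^{2} + k^{\frac{3}{2}} + 94 k$)
$\frac{r{\left(-123 \right)} + 49664}{\left(548 \cdot 11 - 8215\right) + 15846} = \frac{\left(\left(-123\right)^{2} + \left(-123\right)^{\frac{3}{2}} + 94 \left(-123\right)\right) + 49664}{\left(548 \cdot 11 - 8215\right) + 15846} = \frac{\left(15129 - 123 i \sqrt{123} - 11562\right) + 49664}{\left(6028 - 8215\right) + 15846} = \frac{\left(3567 - 123 i \sqrt{123}\right) + 49664}{-2187 + 15846} = \frac{53231 - 123 i \sqrt{123}}{13659} = \left(53231 - 123 i \sqrt{123}\right) \frac{1}{13659} = \frac{53231}{13659} - \frac{41 i \sqrt{123}}{4553}$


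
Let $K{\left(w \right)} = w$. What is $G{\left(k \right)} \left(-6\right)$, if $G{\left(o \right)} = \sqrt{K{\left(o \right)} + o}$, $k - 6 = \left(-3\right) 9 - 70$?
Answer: $- 6 i \sqrt{182} \approx - 80.944 i$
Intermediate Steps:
$k = -91$ ($k = 6 - 97 = -91$)
$G{\left(o \right)} = \sqrt{2} \sqrt{o}$ ($G{\left(o \right)} = \sqrt{o + o} = \sqrt{2 o} = \sqrt{2} \sqrt{o}$)
$G{\left(k \right)} \left(-6\right) = \sqrt{2} \sqrt{-91} \left(-6\right) = \sqrt{2} i \sqrt{91} \left(-6\right) = i \sqrt{182} \left(-6\right) = - 6 i \sqrt{182}$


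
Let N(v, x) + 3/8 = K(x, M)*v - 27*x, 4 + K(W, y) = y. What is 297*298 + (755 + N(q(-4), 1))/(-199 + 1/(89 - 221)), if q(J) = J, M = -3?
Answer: 4649728743/52538 ≈ 88502.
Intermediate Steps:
K(W, y) = -4 + y
N(v, x) = -3/8 - 27*x - 7*v (N(v, x) = -3/8 + ((-4 - 3)*v - 27*x) = -3/8 + (-7*v - 27*x) = -3/8 + (-27*x - 7*v) = -3/8 - 27*x - 7*v)
297*298 + (755 + N(q(-4), 1))/(-199 + 1/(89 - 221)) = 297*298 + (755 + (-3/8 - 27*1 - 7*(-4)))/(-199 + 1/(89 - 221)) = 88506 + (755 + (-3/8 - 27 + 28))/(-199 + 1/(-132)) = 88506 + (755 + 5/8)/(-199 - 1/132) = 88506 + 6045/(8*(-26269/132)) = 88506 + (6045/8)*(-132/26269) = 88506 - 199485/52538 = 4649728743/52538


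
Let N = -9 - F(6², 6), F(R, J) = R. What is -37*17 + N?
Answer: -674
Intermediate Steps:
N = -45 (N = -9 - 1*6² = -9 - 1*36 = -9 - 36 = -45)
-37*17 + N = -37*17 - 45 = -629 - 45 = -674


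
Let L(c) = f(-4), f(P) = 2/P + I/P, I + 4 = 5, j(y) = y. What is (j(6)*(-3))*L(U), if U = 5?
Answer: 27/2 ≈ 13.500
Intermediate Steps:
I = 1 (I = -4 + 5 = 1)
f(P) = 3/P (f(P) = 2/P + 1/P = 3/P)
L(c) = -¾ (L(c) = 3/(-4) = 3*(-¼) = -¾)
(j(6)*(-3))*L(U) = (6*(-3))*(-¾) = -18*(-¾) = 27/2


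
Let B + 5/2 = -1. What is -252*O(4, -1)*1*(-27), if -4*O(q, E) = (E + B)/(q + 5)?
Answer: 1701/2 ≈ 850.50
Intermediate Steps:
B = -7/2 (B = -5/2 - 1 = -7/2 ≈ -3.5000)
O(q, E) = -(-7/2 + E)/(4*(5 + q)) (O(q, E) = -(E - 7/2)/(4*(q + 5)) = -(-7/2 + E)/(4*(5 + q)))
-252*O(4, -1)*1*(-27) = -252*((7 - 2*(-1))/(8*(5 + 4)))*1*(-27) = -252*((1/8)*(7 + 2)/9)*1*(-27) = -252*((1/8)*(1/9)*9)*1*(-27) = -252*(1/8)*1*(-27) = -63*(-27)/2 = -252*(-27/8) = 1701/2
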